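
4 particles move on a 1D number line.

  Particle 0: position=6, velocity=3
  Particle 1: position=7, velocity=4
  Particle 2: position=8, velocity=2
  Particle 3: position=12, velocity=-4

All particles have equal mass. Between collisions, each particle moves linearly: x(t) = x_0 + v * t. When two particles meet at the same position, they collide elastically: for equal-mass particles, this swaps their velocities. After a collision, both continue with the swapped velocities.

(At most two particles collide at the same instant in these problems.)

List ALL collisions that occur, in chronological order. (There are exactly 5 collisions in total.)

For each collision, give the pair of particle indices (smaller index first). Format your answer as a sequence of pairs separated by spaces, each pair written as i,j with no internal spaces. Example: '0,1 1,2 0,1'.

Collision at t=1/2: particles 1 and 2 swap velocities; positions: p0=15/2 p1=9 p2=9 p3=10; velocities now: v0=3 v1=2 v2=4 v3=-4
Collision at t=5/8: particles 2 and 3 swap velocities; positions: p0=63/8 p1=37/4 p2=19/2 p3=19/2; velocities now: v0=3 v1=2 v2=-4 v3=4
Collision at t=2/3: particles 1 and 2 swap velocities; positions: p0=8 p1=28/3 p2=28/3 p3=29/3; velocities now: v0=3 v1=-4 v2=2 v3=4
Collision at t=6/7: particles 0 and 1 swap velocities; positions: p0=60/7 p1=60/7 p2=68/7 p3=73/7; velocities now: v0=-4 v1=3 v2=2 v3=4
Collision at t=2: particles 1 and 2 swap velocities; positions: p0=4 p1=12 p2=12 p3=15; velocities now: v0=-4 v1=2 v2=3 v3=4

Answer: 1,2 2,3 1,2 0,1 1,2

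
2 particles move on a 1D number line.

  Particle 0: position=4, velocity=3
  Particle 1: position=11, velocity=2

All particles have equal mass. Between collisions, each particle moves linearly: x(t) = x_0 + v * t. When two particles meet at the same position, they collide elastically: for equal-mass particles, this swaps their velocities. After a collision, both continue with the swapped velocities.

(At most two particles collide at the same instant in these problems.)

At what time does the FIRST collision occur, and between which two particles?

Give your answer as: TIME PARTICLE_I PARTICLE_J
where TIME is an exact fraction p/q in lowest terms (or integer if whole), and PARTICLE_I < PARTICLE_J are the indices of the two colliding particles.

Pair (0,1): pos 4,11 vel 3,2 -> gap=7, closing at 1/unit, collide at t=7
Earliest collision: t=7 between 0 and 1

Answer: 7 0 1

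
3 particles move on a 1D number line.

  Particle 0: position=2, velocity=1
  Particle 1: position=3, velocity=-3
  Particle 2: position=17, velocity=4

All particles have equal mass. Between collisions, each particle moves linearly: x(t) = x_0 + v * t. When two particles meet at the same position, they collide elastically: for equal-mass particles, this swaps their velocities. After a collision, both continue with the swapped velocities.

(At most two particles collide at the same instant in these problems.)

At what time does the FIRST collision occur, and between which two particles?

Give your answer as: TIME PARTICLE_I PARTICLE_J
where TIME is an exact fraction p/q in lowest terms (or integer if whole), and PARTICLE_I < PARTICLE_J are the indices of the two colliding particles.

Pair (0,1): pos 2,3 vel 1,-3 -> gap=1, closing at 4/unit, collide at t=1/4
Pair (1,2): pos 3,17 vel -3,4 -> not approaching (rel speed -7 <= 0)
Earliest collision: t=1/4 between 0 and 1

Answer: 1/4 0 1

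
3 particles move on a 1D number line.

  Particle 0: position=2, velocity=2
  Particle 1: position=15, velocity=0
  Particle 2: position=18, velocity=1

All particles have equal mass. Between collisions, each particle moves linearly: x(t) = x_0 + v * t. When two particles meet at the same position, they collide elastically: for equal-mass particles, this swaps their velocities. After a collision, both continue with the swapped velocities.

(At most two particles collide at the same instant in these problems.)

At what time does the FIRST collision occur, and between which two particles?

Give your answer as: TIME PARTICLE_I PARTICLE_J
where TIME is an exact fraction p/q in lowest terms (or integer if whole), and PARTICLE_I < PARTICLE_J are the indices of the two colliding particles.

Pair (0,1): pos 2,15 vel 2,0 -> gap=13, closing at 2/unit, collide at t=13/2
Pair (1,2): pos 15,18 vel 0,1 -> not approaching (rel speed -1 <= 0)
Earliest collision: t=13/2 between 0 and 1

Answer: 13/2 0 1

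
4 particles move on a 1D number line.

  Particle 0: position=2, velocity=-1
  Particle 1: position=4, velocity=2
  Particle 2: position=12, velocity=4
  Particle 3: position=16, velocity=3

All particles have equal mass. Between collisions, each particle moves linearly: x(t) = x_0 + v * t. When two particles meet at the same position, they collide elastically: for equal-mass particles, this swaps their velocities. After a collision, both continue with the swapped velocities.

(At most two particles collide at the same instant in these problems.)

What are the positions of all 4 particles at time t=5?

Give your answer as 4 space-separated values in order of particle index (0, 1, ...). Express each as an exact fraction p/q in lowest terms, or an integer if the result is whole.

Collision at t=4: particles 2 and 3 swap velocities; positions: p0=-2 p1=12 p2=28 p3=28; velocities now: v0=-1 v1=2 v2=3 v3=4
Advance to t=5 (no further collisions before then); velocities: v0=-1 v1=2 v2=3 v3=4; positions = -3 14 31 32

Answer: -3 14 31 32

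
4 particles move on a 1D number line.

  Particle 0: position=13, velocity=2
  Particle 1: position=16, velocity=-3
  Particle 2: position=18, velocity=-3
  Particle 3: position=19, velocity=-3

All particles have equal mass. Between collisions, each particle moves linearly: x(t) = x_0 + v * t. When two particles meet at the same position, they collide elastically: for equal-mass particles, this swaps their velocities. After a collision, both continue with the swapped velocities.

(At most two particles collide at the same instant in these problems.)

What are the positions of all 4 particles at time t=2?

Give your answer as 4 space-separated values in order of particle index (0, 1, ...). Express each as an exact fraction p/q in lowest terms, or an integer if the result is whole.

Answer: 10 12 13 17

Derivation:
Collision at t=3/5: particles 0 and 1 swap velocities; positions: p0=71/5 p1=71/5 p2=81/5 p3=86/5; velocities now: v0=-3 v1=2 v2=-3 v3=-3
Collision at t=1: particles 1 and 2 swap velocities; positions: p0=13 p1=15 p2=15 p3=16; velocities now: v0=-3 v1=-3 v2=2 v3=-3
Collision at t=6/5: particles 2 and 3 swap velocities; positions: p0=62/5 p1=72/5 p2=77/5 p3=77/5; velocities now: v0=-3 v1=-3 v2=-3 v3=2
Advance to t=2 (no further collisions before then); velocities: v0=-3 v1=-3 v2=-3 v3=2; positions = 10 12 13 17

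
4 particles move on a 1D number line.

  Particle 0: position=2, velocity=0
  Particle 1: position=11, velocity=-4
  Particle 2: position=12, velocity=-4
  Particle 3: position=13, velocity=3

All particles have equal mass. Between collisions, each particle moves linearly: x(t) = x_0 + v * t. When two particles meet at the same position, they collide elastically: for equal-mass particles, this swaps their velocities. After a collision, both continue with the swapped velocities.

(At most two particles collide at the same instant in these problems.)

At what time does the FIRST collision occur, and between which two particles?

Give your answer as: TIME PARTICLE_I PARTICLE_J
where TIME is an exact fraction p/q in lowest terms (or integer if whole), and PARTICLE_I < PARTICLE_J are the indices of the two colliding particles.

Pair (0,1): pos 2,11 vel 0,-4 -> gap=9, closing at 4/unit, collide at t=9/4
Pair (1,2): pos 11,12 vel -4,-4 -> not approaching (rel speed 0 <= 0)
Pair (2,3): pos 12,13 vel -4,3 -> not approaching (rel speed -7 <= 0)
Earliest collision: t=9/4 between 0 and 1

Answer: 9/4 0 1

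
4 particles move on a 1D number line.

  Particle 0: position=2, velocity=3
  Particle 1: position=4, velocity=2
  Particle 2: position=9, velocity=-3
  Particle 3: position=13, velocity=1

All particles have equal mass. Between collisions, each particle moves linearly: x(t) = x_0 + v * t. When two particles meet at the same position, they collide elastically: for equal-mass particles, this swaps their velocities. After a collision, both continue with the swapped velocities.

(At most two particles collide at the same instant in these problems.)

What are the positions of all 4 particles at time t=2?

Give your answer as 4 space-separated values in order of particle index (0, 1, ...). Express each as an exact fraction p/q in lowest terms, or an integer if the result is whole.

Collision at t=1: particles 1 and 2 swap velocities; positions: p0=5 p1=6 p2=6 p3=14; velocities now: v0=3 v1=-3 v2=2 v3=1
Collision at t=7/6: particles 0 and 1 swap velocities; positions: p0=11/2 p1=11/2 p2=19/3 p3=85/6; velocities now: v0=-3 v1=3 v2=2 v3=1
Collision at t=2: particles 1 and 2 swap velocities; positions: p0=3 p1=8 p2=8 p3=15; velocities now: v0=-3 v1=2 v2=3 v3=1
Advance to t=2 (no further collisions before then); velocities: v0=-3 v1=2 v2=3 v3=1; positions = 3 8 8 15

Answer: 3 8 8 15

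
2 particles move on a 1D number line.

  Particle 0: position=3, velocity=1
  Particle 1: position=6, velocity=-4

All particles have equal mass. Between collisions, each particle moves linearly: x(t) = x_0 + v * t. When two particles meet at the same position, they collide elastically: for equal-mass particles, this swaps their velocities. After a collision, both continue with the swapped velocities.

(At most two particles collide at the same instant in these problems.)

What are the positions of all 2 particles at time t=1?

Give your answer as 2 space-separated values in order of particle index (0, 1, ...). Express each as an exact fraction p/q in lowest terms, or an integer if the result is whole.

Collision at t=3/5: particles 0 and 1 swap velocities; positions: p0=18/5 p1=18/5; velocities now: v0=-4 v1=1
Advance to t=1 (no further collisions before then); velocities: v0=-4 v1=1; positions = 2 4

Answer: 2 4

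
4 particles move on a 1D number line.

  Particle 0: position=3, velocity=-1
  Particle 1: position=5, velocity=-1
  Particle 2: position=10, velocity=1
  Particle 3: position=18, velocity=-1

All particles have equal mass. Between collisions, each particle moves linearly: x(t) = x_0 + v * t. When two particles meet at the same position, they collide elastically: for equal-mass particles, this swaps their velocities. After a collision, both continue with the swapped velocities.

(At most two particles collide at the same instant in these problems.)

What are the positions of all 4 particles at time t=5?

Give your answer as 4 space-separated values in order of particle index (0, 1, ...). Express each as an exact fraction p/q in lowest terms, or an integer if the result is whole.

Collision at t=4: particles 2 and 3 swap velocities; positions: p0=-1 p1=1 p2=14 p3=14; velocities now: v0=-1 v1=-1 v2=-1 v3=1
Advance to t=5 (no further collisions before then); velocities: v0=-1 v1=-1 v2=-1 v3=1; positions = -2 0 13 15

Answer: -2 0 13 15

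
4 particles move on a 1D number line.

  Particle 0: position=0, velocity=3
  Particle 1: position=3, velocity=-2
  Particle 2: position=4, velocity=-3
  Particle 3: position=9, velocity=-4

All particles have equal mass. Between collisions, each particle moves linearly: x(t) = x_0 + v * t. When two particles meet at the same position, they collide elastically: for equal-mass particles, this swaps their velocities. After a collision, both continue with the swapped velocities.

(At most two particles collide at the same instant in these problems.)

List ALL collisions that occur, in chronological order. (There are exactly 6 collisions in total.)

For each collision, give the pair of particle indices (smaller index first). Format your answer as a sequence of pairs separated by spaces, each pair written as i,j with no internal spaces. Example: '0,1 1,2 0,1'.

Answer: 0,1 1,2 0,1 2,3 1,2 0,1

Derivation:
Collision at t=3/5: particles 0 and 1 swap velocities; positions: p0=9/5 p1=9/5 p2=11/5 p3=33/5; velocities now: v0=-2 v1=3 v2=-3 v3=-4
Collision at t=2/3: particles 1 and 2 swap velocities; positions: p0=5/3 p1=2 p2=2 p3=19/3; velocities now: v0=-2 v1=-3 v2=3 v3=-4
Collision at t=1: particles 0 and 1 swap velocities; positions: p0=1 p1=1 p2=3 p3=5; velocities now: v0=-3 v1=-2 v2=3 v3=-4
Collision at t=9/7: particles 2 and 3 swap velocities; positions: p0=1/7 p1=3/7 p2=27/7 p3=27/7; velocities now: v0=-3 v1=-2 v2=-4 v3=3
Collision at t=3: particles 1 and 2 swap velocities; positions: p0=-5 p1=-3 p2=-3 p3=9; velocities now: v0=-3 v1=-4 v2=-2 v3=3
Collision at t=5: particles 0 and 1 swap velocities; positions: p0=-11 p1=-11 p2=-7 p3=15; velocities now: v0=-4 v1=-3 v2=-2 v3=3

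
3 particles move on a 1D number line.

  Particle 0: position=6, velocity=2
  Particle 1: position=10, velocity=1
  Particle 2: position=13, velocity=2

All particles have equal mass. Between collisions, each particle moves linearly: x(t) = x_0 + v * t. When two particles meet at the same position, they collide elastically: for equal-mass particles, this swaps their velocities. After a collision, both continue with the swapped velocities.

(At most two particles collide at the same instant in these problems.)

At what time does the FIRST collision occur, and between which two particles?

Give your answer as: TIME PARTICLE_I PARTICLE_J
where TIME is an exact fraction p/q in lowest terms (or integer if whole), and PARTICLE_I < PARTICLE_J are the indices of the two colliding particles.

Pair (0,1): pos 6,10 vel 2,1 -> gap=4, closing at 1/unit, collide at t=4
Pair (1,2): pos 10,13 vel 1,2 -> not approaching (rel speed -1 <= 0)
Earliest collision: t=4 between 0 and 1

Answer: 4 0 1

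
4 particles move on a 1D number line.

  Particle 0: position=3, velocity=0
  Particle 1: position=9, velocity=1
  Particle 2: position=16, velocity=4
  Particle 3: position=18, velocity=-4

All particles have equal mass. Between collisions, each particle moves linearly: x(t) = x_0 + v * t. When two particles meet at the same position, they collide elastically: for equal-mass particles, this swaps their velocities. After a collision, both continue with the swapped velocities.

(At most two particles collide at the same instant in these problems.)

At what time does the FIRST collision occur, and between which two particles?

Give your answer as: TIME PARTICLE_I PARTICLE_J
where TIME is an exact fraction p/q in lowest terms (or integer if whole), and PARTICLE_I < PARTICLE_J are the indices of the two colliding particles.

Answer: 1/4 2 3

Derivation:
Pair (0,1): pos 3,9 vel 0,1 -> not approaching (rel speed -1 <= 0)
Pair (1,2): pos 9,16 vel 1,4 -> not approaching (rel speed -3 <= 0)
Pair (2,3): pos 16,18 vel 4,-4 -> gap=2, closing at 8/unit, collide at t=1/4
Earliest collision: t=1/4 between 2 and 3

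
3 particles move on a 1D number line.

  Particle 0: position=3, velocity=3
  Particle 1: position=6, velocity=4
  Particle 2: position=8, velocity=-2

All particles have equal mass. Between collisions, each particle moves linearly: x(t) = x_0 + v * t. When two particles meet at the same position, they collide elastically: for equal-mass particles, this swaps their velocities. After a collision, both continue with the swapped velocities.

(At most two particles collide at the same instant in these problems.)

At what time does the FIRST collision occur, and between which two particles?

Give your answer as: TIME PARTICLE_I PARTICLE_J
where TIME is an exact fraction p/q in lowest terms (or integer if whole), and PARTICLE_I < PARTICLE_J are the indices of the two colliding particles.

Pair (0,1): pos 3,6 vel 3,4 -> not approaching (rel speed -1 <= 0)
Pair (1,2): pos 6,8 vel 4,-2 -> gap=2, closing at 6/unit, collide at t=1/3
Earliest collision: t=1/3 between 1 and 2

Answer: 1/3 1 2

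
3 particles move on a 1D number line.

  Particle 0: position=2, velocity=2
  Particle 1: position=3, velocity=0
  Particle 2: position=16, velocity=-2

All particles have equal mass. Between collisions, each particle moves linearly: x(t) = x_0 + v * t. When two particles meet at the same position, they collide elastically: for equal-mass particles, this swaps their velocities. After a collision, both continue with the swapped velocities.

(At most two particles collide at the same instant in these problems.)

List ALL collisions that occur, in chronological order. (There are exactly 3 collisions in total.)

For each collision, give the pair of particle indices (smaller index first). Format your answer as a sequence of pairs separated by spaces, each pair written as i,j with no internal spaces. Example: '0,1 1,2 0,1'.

Collision at t=1/2: particles 0 and 1 swap velocities; positions: p0=3 p1=3 p2=15; velocities now: v0=0 v1=2 v2=-2
Collision at t=7/2: particles 1 and 2 swap velocities; positions: p0=3 p1=9 p2=9; velocities now: v0=0 v1=-2 v2=2
Collision at t=13/2: particles 0 and 1 swap velocities; positions: p0=3 p1=3 p2=15; velocities now: v0=-2 v1=0 v2=2

Answer: 0,1 1,2 0,1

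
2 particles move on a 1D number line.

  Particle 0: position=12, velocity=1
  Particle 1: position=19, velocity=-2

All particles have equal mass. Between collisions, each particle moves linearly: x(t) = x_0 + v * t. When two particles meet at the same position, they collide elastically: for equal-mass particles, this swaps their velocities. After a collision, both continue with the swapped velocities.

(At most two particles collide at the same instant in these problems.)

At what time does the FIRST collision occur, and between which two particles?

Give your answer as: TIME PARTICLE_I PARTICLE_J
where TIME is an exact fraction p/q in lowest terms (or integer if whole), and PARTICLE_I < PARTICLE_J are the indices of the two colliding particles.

Answer: 7/3 0 1

Derivation:
Pair (0,1): pos 12,19 vel 1,-2 -> gap=7, closing at 3/unit, collide at t=7/3
Earliest collision: t=7/3 between 0 and 1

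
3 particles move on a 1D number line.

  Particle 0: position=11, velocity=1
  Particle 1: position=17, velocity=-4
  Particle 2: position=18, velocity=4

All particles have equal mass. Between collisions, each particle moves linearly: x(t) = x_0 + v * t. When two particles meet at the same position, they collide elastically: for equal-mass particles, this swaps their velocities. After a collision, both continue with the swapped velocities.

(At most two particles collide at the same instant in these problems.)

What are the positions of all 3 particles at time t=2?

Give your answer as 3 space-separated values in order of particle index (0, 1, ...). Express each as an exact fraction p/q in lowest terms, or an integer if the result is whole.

Collision at t=6/5: particles 0 and 1 swap velocities; positions: p0=61/5 p1=61/5 p2=114/5; velocities now: v0=-4 v1=1 v2=4
Advance to t=2 (no further collisions before then); velocities: v0=-4 v1=1 v2=4; positions = 9 13 26

Answer: 9 13 26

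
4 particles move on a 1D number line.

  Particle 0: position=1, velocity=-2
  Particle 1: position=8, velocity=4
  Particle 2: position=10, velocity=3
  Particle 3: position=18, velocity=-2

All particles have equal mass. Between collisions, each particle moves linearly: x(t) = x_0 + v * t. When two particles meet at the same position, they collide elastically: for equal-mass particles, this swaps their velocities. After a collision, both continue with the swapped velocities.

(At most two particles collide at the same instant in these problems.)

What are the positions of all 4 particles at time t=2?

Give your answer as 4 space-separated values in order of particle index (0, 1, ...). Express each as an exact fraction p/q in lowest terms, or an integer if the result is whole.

Answer: -3 14 16 16

Derivation:
Collision at t=8/5: particles 2 and 3 swap velocities; positions: p0=-11/5 p1=72/5 p2=74/5 p3=74/5; velocities now: v0=-2 v1=4 v2=-2 v3=3
Collision at t=5/3: particles 1 and 2 swap velocities; positions: p0=-7/3 p1=44/3 p2=44/3 p3=15; velocities now: v0=-2 v1=-2 v2=4 v3=3
Collision at t=2: particles 2 and 3 swap velocities; positions: p0=-3 p1=14 p2=16 p3=16; velocities now: v0=-2 v1=-2 v2=3 v3=4
Advance to t=2 (no further collisions before then); velocities: v0=-2 v1=-2 v2=3 v3=4; positions = -3 14 16 16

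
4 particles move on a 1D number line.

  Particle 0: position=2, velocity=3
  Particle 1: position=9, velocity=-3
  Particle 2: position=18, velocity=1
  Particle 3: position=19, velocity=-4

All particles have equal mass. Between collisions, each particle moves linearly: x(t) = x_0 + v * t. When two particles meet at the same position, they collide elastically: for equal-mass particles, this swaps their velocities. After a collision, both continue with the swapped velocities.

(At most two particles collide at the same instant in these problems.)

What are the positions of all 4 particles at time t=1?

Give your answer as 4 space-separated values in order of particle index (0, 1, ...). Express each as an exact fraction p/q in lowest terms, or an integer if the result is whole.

Collision at t=1/5: particles 2 and 3 swap velocities; positions: p0=13/5 p1=42/5 p2=91/5 p3=91/5; velocities now: v0=3 v1=-3 v2=-4 v3=1
Advance to t=1 (no further collisions before then); velocities: v0=3 v1=-3 v2=-4 v3=1; positions = 5 6 15 19

Answer: 5 6 15 19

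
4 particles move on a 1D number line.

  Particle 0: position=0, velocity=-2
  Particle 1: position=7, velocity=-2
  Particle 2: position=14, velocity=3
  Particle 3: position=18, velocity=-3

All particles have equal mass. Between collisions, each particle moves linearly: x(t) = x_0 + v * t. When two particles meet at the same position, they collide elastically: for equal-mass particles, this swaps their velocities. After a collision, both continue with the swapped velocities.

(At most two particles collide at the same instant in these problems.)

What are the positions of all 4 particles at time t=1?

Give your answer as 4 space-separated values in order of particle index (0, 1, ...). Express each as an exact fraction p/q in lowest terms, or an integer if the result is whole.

Collision at t=2/3: particles 2 and 3 swap velocities; positions: p0=-4/3 p1=17/3 p2=16 p3=16; velocities now: v0=-2 v1=-2 v2=-3 v3=3
Advance to t=1 (no further collisions before then); velocities: v0=-2 v1=-2 v2=-3 v3=3; positions = -2 5 15 17

Answer: -2 5 15 17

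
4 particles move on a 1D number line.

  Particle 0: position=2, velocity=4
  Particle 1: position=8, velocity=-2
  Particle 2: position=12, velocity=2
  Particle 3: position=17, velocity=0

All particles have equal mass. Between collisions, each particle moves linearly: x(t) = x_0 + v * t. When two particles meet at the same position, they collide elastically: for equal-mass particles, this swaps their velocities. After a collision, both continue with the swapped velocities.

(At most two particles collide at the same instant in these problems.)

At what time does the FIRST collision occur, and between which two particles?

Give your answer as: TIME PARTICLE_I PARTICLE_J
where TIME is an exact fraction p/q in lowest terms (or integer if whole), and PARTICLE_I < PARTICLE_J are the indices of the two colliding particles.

Pair (0,1): pos 2,8 vel 4,-2 -> gap=6, closing at 6/unit, collide at t=1
Pair (1,2): pos 8,12 vel -2,2 -> not approaching (rel speed -4 <= 0)
Pair (2,3): pos 12,17 vel 2,0 -> gap=5, closing at 2/unit, collide at t=5/2
Earliest collision: t=1 between 0 and 1

Answer: 1 0 1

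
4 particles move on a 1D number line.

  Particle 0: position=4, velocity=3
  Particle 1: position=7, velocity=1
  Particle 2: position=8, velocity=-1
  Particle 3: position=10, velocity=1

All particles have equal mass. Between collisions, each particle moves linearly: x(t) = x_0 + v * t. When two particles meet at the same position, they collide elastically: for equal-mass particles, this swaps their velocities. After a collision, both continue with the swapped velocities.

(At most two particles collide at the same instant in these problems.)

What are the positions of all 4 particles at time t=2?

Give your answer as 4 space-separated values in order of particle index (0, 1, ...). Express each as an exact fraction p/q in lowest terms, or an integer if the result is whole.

Collision at t=1/2: particles 1 and 2 swap velocities; positions: p0=11/2 p1=15/2 p2=15/2 p3=21/2; velocities now: v0=3 v1=-1 v2=1 v3=1
Collision at t=1: particles 0 and 1 swap velocities; positions: p0=7 p1=7 p2=8 p3=11; velocities now: v0=-1 v1=3 v2=1 v3=1
Collision at t=3/2: particles 1 and 2 swap velocities; positions: p0=13/2 p1=17/2 p2=17/2 p3=23/2; velocities now: v0=-1 v1=1 v2=3 v3=1
Advance to t=2 (no further collisions before then); velocities: v0=-1 v1=1 v2=3 v3=1; positions = 6 9 10 12

Answer: 6 9 10 12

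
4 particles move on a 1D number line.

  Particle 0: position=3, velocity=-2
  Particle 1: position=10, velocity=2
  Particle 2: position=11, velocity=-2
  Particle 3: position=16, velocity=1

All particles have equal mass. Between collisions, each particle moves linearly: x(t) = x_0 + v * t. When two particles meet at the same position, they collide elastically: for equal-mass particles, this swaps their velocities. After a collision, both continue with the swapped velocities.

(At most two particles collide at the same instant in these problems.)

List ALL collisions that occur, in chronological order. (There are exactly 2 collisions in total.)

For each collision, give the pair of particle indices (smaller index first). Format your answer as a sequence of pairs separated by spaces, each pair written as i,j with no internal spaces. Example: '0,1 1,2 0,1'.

Collision at t=1/4: particles 1 and 2 swap velocities; positions: p0=5/2 p1=21/2 p2=21/2 p3=65/4; velocities now: v0=-2 v1=-2 v2=2 v3=1
Collision at t=6: particles 2 and 3 swap velocities; positions: p0=-9 p1=-1 p2=22 p3=22; velocities now: v0=-2 v1=-2 v2=1 v3=2

Answer: 1,2 2,3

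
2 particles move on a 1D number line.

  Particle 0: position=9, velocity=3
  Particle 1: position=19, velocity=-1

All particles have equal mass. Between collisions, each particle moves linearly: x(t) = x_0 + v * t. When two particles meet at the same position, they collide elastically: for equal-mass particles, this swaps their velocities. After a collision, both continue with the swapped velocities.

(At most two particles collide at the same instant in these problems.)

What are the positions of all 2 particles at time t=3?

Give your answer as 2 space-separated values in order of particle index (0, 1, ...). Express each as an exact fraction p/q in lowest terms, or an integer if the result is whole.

Collision at t=5/2: particles 0 and 1 swap velocities; positions: p0=33/2 p1=33/2; velocities now: v0=-1 v1=3
Advance to t=3 (no further collisions before then); velocities: v0=-1 v1=3; positions = 16 18

Answer: 16 18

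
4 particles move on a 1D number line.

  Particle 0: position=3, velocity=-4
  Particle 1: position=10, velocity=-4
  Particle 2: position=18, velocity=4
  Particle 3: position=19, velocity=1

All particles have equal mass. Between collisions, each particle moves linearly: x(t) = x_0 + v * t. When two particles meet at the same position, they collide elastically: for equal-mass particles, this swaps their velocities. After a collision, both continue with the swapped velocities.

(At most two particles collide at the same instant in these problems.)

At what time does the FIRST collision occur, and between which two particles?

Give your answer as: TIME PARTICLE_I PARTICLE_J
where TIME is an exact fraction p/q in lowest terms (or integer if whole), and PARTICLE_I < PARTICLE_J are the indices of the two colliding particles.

Pair (0,1): pos 3,10 vel -4,-4 -> not approaching (rel speed 0 <= 0)
Pair (1,2): pos 10,18 vel -4,4 -> not approaching (rel speed -8 <= 0)
Pair (2,3): pos 18,19 vel 4,1 -> gap=1, closing at 3/unit, collide at t=1/3
Earliest collision: t=1/3 between 2 and 3

Answer: 1/3 2 3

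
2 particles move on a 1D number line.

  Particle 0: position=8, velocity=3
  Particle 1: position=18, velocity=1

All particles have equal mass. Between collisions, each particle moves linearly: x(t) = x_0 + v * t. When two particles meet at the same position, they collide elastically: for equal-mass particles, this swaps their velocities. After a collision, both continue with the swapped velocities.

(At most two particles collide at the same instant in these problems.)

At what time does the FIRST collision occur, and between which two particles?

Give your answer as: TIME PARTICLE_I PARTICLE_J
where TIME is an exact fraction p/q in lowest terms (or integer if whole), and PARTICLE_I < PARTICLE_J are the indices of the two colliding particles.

Pair (0,1): pos 8,18 vel 3,1 -> gap=10, closing at 2/unit, collide at t=5
Earliest collision: t=5 between 0 and 1

Answer: 5 0 1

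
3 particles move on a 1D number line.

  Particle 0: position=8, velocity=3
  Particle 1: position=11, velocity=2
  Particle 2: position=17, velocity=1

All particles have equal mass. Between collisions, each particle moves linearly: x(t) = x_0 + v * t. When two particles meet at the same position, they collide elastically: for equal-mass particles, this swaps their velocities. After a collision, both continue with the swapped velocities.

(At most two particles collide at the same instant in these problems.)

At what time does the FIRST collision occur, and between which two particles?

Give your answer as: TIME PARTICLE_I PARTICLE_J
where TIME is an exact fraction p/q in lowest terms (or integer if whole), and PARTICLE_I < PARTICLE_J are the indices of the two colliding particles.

Pair (0,1): pos 8,11 vel 3,2 -> gap=3, closing at 1/unit, collide at t=3
Pair (1,2): pos 11,17 vel 2,1 -> gap=6, closing at 1/unit, collide at t=6
Earliest collision: t=3 between 0 and 1

Answer: 3 0 1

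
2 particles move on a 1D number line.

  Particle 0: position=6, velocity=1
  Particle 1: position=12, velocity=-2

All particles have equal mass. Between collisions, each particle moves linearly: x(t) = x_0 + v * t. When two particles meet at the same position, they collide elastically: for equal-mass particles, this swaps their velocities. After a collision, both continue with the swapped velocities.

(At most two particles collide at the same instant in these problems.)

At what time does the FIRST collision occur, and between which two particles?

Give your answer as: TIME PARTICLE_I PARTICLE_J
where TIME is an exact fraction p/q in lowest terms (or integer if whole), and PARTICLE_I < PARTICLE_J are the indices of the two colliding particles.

Pair (0,1): pos 6,12 vel 1,-2 -> gap=6, closing at 3/unit, collide at t=2
Earliest collision: t=2 between 0 and 1

Answer: 2 0 1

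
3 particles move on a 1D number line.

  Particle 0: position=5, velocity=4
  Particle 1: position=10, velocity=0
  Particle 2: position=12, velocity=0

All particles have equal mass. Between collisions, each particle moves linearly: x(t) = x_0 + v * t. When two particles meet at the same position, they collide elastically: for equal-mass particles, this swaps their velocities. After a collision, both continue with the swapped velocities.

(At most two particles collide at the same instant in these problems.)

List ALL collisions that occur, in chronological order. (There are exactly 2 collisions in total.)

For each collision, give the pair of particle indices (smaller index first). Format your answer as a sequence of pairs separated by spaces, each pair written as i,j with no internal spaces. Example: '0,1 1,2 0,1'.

Collision at t=5/4: particles 0 and 1 swap velocities; positions: p0=10 p1=10 p2=12; velocities now: v0=0 v1=4 v2=0
Collision at t=7/4: particles 1 and 2 swap velocities; positions: p0=10 p1=12 p2=12; velocities now: v0=0 v1=0 v2=4

Answer: 0,1 1,2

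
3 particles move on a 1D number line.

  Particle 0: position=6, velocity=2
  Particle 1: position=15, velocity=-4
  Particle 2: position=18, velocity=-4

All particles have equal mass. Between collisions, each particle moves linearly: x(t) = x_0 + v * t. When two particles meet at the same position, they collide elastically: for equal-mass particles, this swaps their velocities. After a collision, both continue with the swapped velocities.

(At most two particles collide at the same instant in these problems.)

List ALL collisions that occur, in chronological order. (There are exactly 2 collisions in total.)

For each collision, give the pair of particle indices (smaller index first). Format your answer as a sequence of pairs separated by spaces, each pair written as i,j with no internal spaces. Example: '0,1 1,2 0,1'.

Collision at t=3/2: particles 0 and 1 swap velocities; positions: p0=9 p1=9 p2=12; velocities now: v0=-4 v1=2 v2=-4
Collision at t=2: particles 1 and 2 swap velocities; positions: p0=7 p1=10 p2=10; velocities now: v0=-4 v1=-4 v2=2

Answer: 0,1 1,2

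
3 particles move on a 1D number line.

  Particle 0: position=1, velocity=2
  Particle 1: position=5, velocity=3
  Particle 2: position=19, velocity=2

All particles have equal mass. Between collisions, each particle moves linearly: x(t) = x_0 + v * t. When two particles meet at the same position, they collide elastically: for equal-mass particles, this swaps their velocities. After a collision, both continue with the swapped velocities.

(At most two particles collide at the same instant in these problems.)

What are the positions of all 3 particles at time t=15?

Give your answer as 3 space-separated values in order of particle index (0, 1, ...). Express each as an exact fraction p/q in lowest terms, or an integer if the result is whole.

Collision at t=14: particles 1 and 2 swap velocities; positions: p0=29 p1=47 p2=47; velocities now: v0=2 v1=2 v2=3
Advance to t=15 (no further collisions before then); velocities: v0=2 v1=2 v2=3; positions = 31 49 50

Answer: 31 49 50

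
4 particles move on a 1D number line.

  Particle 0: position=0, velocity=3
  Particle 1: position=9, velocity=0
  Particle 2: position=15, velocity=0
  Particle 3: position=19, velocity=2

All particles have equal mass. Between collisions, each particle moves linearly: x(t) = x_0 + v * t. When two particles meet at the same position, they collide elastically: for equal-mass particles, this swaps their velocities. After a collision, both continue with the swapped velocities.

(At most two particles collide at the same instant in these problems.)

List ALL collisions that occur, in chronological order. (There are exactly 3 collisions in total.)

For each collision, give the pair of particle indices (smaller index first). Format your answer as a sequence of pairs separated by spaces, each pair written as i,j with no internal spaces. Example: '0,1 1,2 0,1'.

Collision at t=3: particles 0 and 1 swap velocities; positions: p0=9 p1=9 p2=15 p3=25; velocities now: v0=0 v1=3 v2=0 v3=2
Collision at t=5: particles 1 and 2 swap velocities; positions: p0=9 p1=15 p2=15 p3=29; velocities now: v0=0 v1=0 v2=3 v3=2
Collision at t=19: particles 2 and 3 swap velocities; positions: p0=9 p1=15 p2=57 p3=57; velocities now: v0=0 v1=0 v2=2 v3=3

Answer: 0,1 1,2 2,3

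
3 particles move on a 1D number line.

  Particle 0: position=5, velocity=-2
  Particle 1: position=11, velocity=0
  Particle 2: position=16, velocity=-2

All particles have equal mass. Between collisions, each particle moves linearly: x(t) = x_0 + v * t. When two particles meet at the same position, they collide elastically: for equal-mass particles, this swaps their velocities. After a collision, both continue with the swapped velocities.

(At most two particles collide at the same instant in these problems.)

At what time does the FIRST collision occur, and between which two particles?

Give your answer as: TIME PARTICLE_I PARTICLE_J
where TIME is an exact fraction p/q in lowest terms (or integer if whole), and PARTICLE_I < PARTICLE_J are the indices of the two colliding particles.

Pair (0,1): pos 5,11 vel -2,0 -> not approaching (rel speed -2 <= 0)
Pair (1,2): pos 11,16 vel 0,-2 -> gap=5, closing at 2/unit, collide at t=5/2
Earliest collision: t=5/2 between 1 and 2

Answer: 5/2 1 2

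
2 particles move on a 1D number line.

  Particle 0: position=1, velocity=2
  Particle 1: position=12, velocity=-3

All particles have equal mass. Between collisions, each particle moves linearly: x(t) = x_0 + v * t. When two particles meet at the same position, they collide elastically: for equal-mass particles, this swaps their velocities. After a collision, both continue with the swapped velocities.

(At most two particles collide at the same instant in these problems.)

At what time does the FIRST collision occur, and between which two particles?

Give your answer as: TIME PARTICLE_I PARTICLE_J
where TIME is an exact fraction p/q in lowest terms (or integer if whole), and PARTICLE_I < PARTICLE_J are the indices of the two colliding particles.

Answer: 11/5 0 1

Derivation:
Pair (0,1): pos 1,12 vel 2,-3 -> gap=11, closing at 5/unit, collide at t=11/5
Earliest collision: t=11/5 between 0 and 1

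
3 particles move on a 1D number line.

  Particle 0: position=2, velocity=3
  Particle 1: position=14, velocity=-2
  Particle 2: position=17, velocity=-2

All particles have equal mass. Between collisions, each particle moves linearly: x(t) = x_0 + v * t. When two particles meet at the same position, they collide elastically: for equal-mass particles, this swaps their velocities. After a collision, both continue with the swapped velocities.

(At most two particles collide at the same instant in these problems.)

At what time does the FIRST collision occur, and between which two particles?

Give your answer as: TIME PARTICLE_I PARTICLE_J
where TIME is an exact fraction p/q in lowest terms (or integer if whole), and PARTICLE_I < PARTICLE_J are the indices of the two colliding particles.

Pair (0,1): pos 2,14 vel 3,-2 -> gap=12, closing at 5/unit, collide at t=12/5
Pair (1,2): pos 14,17 vel -2,-2 -> not approaching (rel speed 0 <= 0)
Earliest collision: t=12/5 between 0 and 1

Answer: 12/5 0 1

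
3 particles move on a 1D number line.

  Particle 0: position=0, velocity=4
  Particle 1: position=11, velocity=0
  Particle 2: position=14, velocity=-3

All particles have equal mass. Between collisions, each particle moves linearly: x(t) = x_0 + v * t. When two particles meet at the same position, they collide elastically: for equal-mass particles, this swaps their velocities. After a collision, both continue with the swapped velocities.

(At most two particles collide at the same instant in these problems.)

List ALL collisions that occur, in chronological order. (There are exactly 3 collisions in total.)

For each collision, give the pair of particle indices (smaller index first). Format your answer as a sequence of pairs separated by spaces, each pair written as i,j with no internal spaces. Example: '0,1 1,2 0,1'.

Answer: 1,2 0,1 1,2

Derivation:
Collision at t=1: particles 1 and 2 swap velocities; positions: p0=4 p1=11 p2=11; velocities now: v0=4 v1=-3 v2=0
Collision at t=2: particles 0 and 1 swap velocities; positions: p0=8 p1=8 p2=11; velocities now: v0=-3 v1=4 v2=0
Collision at t=11/4: particles 1 and 2 swap velocities; positions: p0=23/4 p1=11 p2=11; velocities now: v0=-3 v1=0 v2=4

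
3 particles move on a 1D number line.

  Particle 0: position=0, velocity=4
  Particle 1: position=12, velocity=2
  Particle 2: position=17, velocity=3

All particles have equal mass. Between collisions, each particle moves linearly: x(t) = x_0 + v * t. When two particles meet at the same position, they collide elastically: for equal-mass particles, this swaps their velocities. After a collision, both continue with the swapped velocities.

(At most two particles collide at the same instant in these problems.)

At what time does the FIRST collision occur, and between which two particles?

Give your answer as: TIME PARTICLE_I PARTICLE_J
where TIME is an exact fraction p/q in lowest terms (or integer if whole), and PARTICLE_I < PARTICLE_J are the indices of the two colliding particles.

Answer: 6 0 1

Derivation:
Pair (0,1): pos 0,12 vel 4,2 -> gap=12, closing at 2/unit, collide at t=6
Pair (1,2): pos 12,17 vel 2,3 -> not approaching (rel speed -1 <= 0)
Earliest collision: t=6 between 0 and 1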